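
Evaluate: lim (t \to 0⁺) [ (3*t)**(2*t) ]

1

Base → 0⁺ and exponent → 0⁺: a 0^0 form.
Take logs: 2t·ln(3t). This is 0·(−∞); rewriting as ln(3t)/(1/(2t)) and applying L'Hôpital gives 0.
Hence the limit is e^0 = 1.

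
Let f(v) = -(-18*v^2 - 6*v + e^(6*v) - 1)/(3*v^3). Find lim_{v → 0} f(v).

-12

Direct substitution gives 0/0.
Apply L'Hôpital: lim (-36*v + 6*e^(6*v) - 6)/(-9*v^2), still 0/0.
Apply L'Hôpital: lim (36*e^(6*v) - 36)/(-18*v), still 0/0.
After 3 applications of L'Hôpital's rule the quotient is (216*e^(6*v))/(-18); substituting v = 0 gives -12.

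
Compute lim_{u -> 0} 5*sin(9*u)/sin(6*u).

15/2

Substitution gives 0/0.
Divide numerator and denominator by u: sin(9u)/u → 9 and sin(6u)/u → 6, so the limit is 5·9/6 = 15/2.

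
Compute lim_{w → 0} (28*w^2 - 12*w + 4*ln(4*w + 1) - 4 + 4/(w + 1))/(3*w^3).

Substitution gives 0/0; apply L'Hôpital's rule 3 times.
After differentiating numerator and denominator 3 times the quotient is (512/(4*w + 1)^3 - 24/(w + 1)^4)/(18); at w = 0 this is 244/9.

244/9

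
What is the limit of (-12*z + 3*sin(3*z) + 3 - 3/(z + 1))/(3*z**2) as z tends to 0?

-1

Substitution gives 0/0 (the numerator vanishes to order 2).
Expand each term to order z^2: the coefficient of z^2 in 3·sin(3z) is 0 and in -3·1/(1 + z) is -3.
Lower-order terms cancel with the polynomial part, so the numerator is (-3)·z^2 + o(z^2), and the limit is (-3)/(3) = -1.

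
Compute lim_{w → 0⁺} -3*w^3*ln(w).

This is a 0·(−∞) form. Rewrite as -3·ln(w) / w^(−3) and apply L'Hôpital:
the derivative quotient is -3·(1/w) / (−3·w^(−4)) = (3/3)·w^3 → 0.

0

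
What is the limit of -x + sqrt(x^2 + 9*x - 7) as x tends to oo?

An ∞ − ∞ form. Rationalising with the conjugate, the difference becomes (9x - 7) / (√(x^2 + 9*x - 7) + x).
For large x the denominator behaves like 2·x, so the quotient tends to 9/2 = 9/2.

9/2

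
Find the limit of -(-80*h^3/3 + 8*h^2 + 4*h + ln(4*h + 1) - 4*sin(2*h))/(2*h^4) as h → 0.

32

Substitution gives 0/0; apply L'Hôpital's rule 4 times.
After differentiating numerator and denominator 4 times the quotient is (-64*sin(2*h) - 1536/(4*h + 1)^4)/(-48); at h = 0 this is 32.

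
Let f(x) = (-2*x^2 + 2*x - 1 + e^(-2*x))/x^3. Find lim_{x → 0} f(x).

Direct substitution gives 0/0.
Apply L'Hôpital: lim (-4*x + 2 - 2*e^(-2*x))/(3*x^2), still 0/0.
Apply L'Hôpital: lim (-4 + 4*e^(-2*x))/(6*x), still 0/0.
After 3 applications of L'Hôpital's rule the quotient is (-8*e^(-2*x))/(6); substituting x = 0 gives -4/3.

-4/3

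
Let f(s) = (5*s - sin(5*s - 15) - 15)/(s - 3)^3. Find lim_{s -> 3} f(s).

Direct substitution gives 0/0.
Apply L'Hôpital: lim (5 - 5*cos(5*s - 15))/(3*(s - 3)^2), still 0/0.
Apply L'Hôpital: lim (25*sin(5*s - 15))/(6*s - 18), still 0/0.
After 3 applications of L'Hôpital's rule the quotient is (125*cos(5*s - 15))/(6); substituting s = 3 gives 125/6.

125/6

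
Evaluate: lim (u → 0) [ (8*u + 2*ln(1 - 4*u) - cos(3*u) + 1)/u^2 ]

Substitution gives 0/0 (the numerator vanishes to order 2).
Expand each term to order u^2: the coefficient of u^2 in −cos(3u) is 9/2 and in 2·ln(1 - 4u) is -16.
Lower-order terms cancel with the polynomial part, so the numerator is (-23/2)·u^2 + o(u^2), and the limit is (-23/2)/(1) = -23/2.

-23/2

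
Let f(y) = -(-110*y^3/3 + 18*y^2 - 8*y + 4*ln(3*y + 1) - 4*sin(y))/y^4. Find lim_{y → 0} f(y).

81

Substitution gives 0/0; apply L'Hôpital's rule 4 times.
After differentiating numerator and denominator 4 times the quotient is (-4*sin(y) - 1944/(3*y + 1)^4)/(-24); at y = 0 this is 81.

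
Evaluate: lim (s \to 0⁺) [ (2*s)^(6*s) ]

Base → 0⁺ and exponent → 0⁺: a 0^0 form.
Take logs: 6s·ln(2s). This is 0·(−∞); rewriting as ln(2s)/(1/(6s)) and applying L'Hôpital gives 0.
Hence the limit is e^0 = 1.

1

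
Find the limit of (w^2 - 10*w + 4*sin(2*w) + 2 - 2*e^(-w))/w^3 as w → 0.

Substitution gives 0/0; apply L'Hôpital's rule 3 times.
After differentiating numerator and denominator 3 times the quotient is (-32*cos(2*w) + 2*e^(-w))/(6); at w = 0 this is -5.

-5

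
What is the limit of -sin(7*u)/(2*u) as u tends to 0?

-7/2

Substitution gives 0/0.
Write it as (7/(-2))·sin(7u)/(7u); since sin(θ)/θ → 1, the limit is -7/2.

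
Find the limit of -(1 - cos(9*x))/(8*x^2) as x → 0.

-81/16

Substitution gives 0/0.
Use (1 − cos u)/u² → 1/2 with u = 9x: the limit is 9²/(2·(-8)) = -81/16.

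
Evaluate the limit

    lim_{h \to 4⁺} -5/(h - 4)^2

As h → 4⁺, (h - 4) → 0⁺, so (h - 4)^2 → 0⁺ and -5/(h - 4)^2 → -∞.

-∞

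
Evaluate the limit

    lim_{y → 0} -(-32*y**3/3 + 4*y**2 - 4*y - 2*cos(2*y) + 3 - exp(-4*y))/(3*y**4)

4

Substitution gives 0/0; apply L'Hôpital's rule 4 times.
After differentiating numerator and denominator 4 times the quotient is (-32*cos(2*y) - 256*e^(-4*y))/(-72); at y = 0 this is 4.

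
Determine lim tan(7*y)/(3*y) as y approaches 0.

7/3

Substitution gives 0/0.
Since tan(u)/u → 1 as u → 0, tan(7y)/(7y) → 1 and the limit is 7/3.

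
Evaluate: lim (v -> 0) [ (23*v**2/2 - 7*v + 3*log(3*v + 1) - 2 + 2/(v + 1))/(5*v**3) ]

Substitution gives 0/0 (the numerator vanishes to order 3).
Expand each term to order v^3: the coefficient of v^3 in 3·ln(1 + 3v) is 27 and in 2·1/(1 + v) is -2.
Lower-order terms cancel with the polynomial part, so the numerator is (25)·v^3 + o(v^3), and the limit is (25)/(5) = 5.

5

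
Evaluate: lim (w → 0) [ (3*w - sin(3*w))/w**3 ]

9/2

Direct substitution gives 0/0.
Apply L'Hôpital: lim (3 - 3*cos(3*w))/(3*w^2), still 0/0.
Apply L'Hôpital: lim (9*sin(3*w))/(6*w), still 0/0.
After 3 applications of L'Hôpital's rule the quotient is (27*cos(3*w))/(6); substituting w = 0 gives 9/2.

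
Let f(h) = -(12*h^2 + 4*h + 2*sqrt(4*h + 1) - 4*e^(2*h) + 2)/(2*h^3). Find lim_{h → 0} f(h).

Substitution gives 0/0 (the numerator vanishes to order 3).
Expand each term to order h^3: the coefficient of h^3 in 2·√(1 + 4h) is 8 and in -4·e^(2h) is -16/3.
Lower-order terms cancel with the polynomial part, so the numerator is (8/3)·h^3 + o(h^3), and the limit is (8/3)/(-2) = -4/3.

-4/3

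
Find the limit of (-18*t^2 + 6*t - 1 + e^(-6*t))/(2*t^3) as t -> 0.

Direct substitution gives 0/0.
Apply L'Hôpital: lim (-36*t + 6 - 6*e^(-6*t))/(6*t^2), still 0/0.
Apply L'Hôpital: lim (-36 + 36*e^(-6*t))/(12*t), still 0/0.
After 3 applications of L'Hôpital's rule the quotient is (-216*e^(-6*t))/(12); substituting t = 0 gives -18.

-18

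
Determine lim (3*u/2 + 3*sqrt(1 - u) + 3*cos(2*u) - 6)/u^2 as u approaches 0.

-51/8

Substitution gives 0/0; apply L'Hôpital's rule 2 times.
After differentiating numerator and denominator 2 times the quotient is (-12*cos(2*u) - 3/(4*(1 - u)^(3/2)))/(2); at u = 0 this is -51/8.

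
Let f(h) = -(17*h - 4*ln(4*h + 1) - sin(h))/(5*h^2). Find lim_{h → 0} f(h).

-32/5

Substitution gives 0/0; apply L'Hôpital's rule 2 times.
After differentiating numerator and denominator 2 times the quotient is (sin(h) + 64/(4*h + 1)^2)/(-10); at h = 0 this is -32/5.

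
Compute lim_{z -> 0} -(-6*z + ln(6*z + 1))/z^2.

18

Direct substitution gives 0/0.
Apply L'Hôpital: lim (-6 + 6/(6*z + 1))/(-2*z), still 0/0.
After 2 applications of L'Hôpital's rule the quotient is (-36/(6*z + 1)^2)/(-2); substituting z = 0 gives 18.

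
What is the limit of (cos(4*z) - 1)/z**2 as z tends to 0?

Direct substitution gives 0/0.
Apply L'Hôpital: lim (-4*sin(4*z))/(2*z), still 0/0.
After 2 applications of L'Hôpital's rule the quotient is (-16*cos(4*z))/(2); substituting z = 0 gives -8.

-8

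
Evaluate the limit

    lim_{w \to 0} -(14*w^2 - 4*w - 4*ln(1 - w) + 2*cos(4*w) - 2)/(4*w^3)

-1/3

Substitution gives 0/0; apply L'Hôpital's rule 3 times.
After differentiating numerator and denominator 3 times the quotient is (128*sin(4*w) - 8/(w - 1)^3)/(-24); at w = 0 this is -1/3.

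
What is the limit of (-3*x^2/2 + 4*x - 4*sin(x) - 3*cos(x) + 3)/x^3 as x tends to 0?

Substitution gives 0/0 (the numerator vanishes to order 3).
Expand each term to order x^3: the coefficient of x^3 in -3·cos(x) is 0 and in -4·sin(x) is 2/3.
Lower-order terms cancel with the polynomial part, so the numerator is (2/3)·x^3 + o(x^3), and the limit is (2/3)/(1) = 2/3.

2/3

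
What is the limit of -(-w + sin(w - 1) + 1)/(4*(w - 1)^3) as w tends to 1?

Direct substitution gives 0/0.
Apply L'Hôpital: lim (cos(w - 1) - 1)/(-12*(w - 1)^2), still 0/0.
Apply L'Hôpital: lim (-sin(w - 1))/(24 - 24*w), still 0/0.
After 3 applications of L'Hôpital's rule the quotient is (-cos(w - 1))/(-24); substituting w = 1 gives 1/24.

1/24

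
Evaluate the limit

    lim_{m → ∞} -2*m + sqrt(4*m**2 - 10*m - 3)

This has the form ∞ − ∞. Multiply and divide by the conjugate √(4*m^2 - 10*m - 3) + 2m.
That gives (-10m - 3) / (√(4*m^2 - 10*m - 3) + 2m).
Divide numerator and denominator by m: the limit is -10/(2·2) = -5/2.

-5/2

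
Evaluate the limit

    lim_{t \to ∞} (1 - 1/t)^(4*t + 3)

Let L be the limit and take ln: ln L = lim (4t + 3)·ln(1 - 1/t) = lim (4t + 3)·(-1/t + O(1/t²)) = -4.
Hence L = e^(-4).

e^(-4)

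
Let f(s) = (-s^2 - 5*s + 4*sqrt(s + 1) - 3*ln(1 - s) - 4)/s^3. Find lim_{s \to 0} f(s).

Substitution gives 0/0 (the numerator vanishes to order 3).
Expand each term to order s^3: the coefficient of s^3 in 4·√(1 + s) is 1/4 and in -3·ln(1 - s) is 1.
Lower-order terms cancel with the polynomial part, so the numerator is (5/4)·s^3 + o(s^3), and the limit is (5/4)/(1) = 5/4.

5/4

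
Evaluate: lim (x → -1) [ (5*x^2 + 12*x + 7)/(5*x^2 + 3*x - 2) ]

Since x = -1 makes numerator and denominator zero, (x + 1) divides both.
Cancelling it gives (5*x + 7)/(5*x - 2); now plug in x = -1 to get -2/7.

-2/7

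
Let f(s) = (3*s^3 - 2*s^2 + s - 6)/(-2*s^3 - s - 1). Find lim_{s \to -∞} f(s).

Numerator and denominator both have degree 3.
Dividing every term by s^3, all lower-order terms vanish and the limit is the ratio of leading coefficients, 3/(-2) = -3/2.

-3/2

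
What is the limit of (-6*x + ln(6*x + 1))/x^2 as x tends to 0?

-18

Direct substitution gives 0/0.
Apply L'Hôpital: lim (-6 + 6/(6*x + 1))/(2*x), still 0/0.
After 2 applications of L'Hôpital's rule the quotient is (-36/(6*x + 1)^2)/(2); substituting x = 0 gives -18.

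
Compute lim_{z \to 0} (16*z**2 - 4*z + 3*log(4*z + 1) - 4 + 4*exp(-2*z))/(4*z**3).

Substitution gives 0/0 (the numerator vanishes to order 3).
Expand each term to order z^3: the coefficient of z^3 in 4·e^(-2z) is -16/3 and in 3·ln(1 + 4z) is 64.
Lower-order terms cancel with the polynomial part, so the numerator is (176/3)·z^3 + o(z^3), and the limit is (176/3)/(4) = 44/3.

44/3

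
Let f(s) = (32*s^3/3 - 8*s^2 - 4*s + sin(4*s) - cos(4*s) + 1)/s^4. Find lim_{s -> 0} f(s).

Substitution gives 0/0; apply L'Hôpital's rule 4 times.
After differentiating numerator and denominator 4 times the quotient is (256*sin(4*s) - 256*cos(4*s))/(24); at s = 0 this is -32/3.

-32/3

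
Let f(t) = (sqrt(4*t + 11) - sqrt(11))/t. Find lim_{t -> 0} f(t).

A 0/0 form; rationalise with √(11 + 4t) + √11. This collapses the numerator to 4t, leaving 4/(√(11 + 4t) + √11) → 4/(2√11) = 2*√(11)/11.

2*√(11)/11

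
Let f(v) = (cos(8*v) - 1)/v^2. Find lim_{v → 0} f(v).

-32

Direct substitution gives 0/0.
Apply L'Hôpital: lim (-8*sin(8*v))/(2*v), still 0/0.
After 2 applications of L'Hôpital's rule the quotient is (-64*cos(8*v))/(2); substituting v = 0 gives -32.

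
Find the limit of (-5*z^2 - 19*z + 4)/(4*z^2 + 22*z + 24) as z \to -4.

-21/10

Since z = -4 makes numerator and denominator zero, (z + 4) divides both.
Cancelling it gives (1 - 5*z)/(4*z + 6); now plug in z = -4 to get -21/10.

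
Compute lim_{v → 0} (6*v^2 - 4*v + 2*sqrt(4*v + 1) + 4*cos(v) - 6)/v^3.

Substitution gives 0/0; apply L'Hôpital's rule 3 times.
After differentiating numerator and denominator 3 times the quotient is (4*sin(v) + 48/(4*v + 1)^(5/2))/(6); at v = 0 this is 8.

8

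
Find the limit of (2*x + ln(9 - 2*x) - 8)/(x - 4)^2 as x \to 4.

Direct substitution gives 0/0.
Apply L'Hôpital: lim (2 - 2/(9 - 2*x))/(2*x - 8), still 0/0.
After 2 applications of L'Hôpital's rule the quotient is (-4/(9 - 2*x)^2)/(2); substituting x = 4 gives -2.

-2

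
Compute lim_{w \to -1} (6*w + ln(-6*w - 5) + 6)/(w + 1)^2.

Direct substitution gives 0/0.
Apply L'Hôpital: lim (6 - 6/(-6*w - 5))/(2*w + 2), still 0/0.
After 2 applications of L'Hôpital's rule the quotient is (-36/(-6*w - 5)^2)/(2); substituting w = -1 gives -18.

-18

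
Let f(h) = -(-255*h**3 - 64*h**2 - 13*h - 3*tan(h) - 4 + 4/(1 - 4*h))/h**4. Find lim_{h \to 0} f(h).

-1024

Substitution gives 0/0; apply L'Hôpital's rule 4 times.
After differentiating numerator and denominator 4 times the quotient is (24*tan(h)/cos(h)^2 - 72*tan(h)/cos(h)^4 - 24576/(4*h - 1)^5)/(-24); at h = 0 this is -1024.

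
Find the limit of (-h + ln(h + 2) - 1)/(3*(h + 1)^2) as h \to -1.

Direct substitution gives 0/0.
Apply L'Hôpital: lim (-1 + 1/(h + 2))/(6*h + 6), still 0/0.
After 2 applications of L'Hôpital's rule the quotient is (-1/(h + 2)^2)/(6); substituting h = -1 gives -1/6.

-1/6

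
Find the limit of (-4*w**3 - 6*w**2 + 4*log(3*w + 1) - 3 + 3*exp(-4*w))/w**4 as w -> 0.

Substitution gives 0/0; apply L'Hôpital's rule 4 times.
After differentiating numerator and denominator 4 times the quotient is (768*e^(-4*w) - 1944/(3*w + 1)^4)/(24); at w = 0 this is -49.

-49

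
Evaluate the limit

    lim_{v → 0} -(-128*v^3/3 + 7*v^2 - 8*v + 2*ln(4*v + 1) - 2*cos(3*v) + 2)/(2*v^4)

Substitution gives 0/0; apply L'Hôpital's rule 4 times.
After differentiating numerator and denominator 4 times the quotient is (-162*cos(3*v) - 3072/(4*v + 1)^4)/(-48); at v = 0 this is 539/8.

539/8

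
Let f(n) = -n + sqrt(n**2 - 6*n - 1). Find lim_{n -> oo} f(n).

An ∞ − ∞ form. Rationalising with the conjugate, the difference becomes (-6n - 1) / (√(n^2 - 6*n - 1) + n).
For large n the denominator behaves like 2·n, so the quotient tends to -6/2 = -3.

-3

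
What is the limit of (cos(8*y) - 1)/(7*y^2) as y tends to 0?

Direct substitution gives 0/0.
Apply L'Hôpital: lim (-8*sin(8*y))/(14*y), still 0/0.
After 2 applications of L'Hôpital's rule the quotient is (-64*cos(8*y))/(14); substituting y = 0 gives -32/7.

-32/7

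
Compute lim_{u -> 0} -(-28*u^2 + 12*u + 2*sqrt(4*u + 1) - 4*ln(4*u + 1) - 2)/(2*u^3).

Substitution gives 0/0; apply L'Hôpital's rule 3 times.
After differentiating numerator and denominator 3 times the quotient is (-512/(4*u + 1)^3 + 48/(4*u + 1)^(5/2))/(-12); at u = 0 this is 116/3.

116/3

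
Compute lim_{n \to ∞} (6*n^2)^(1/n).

1

Base → ∞ and exponent → 0: an ∞^0 form.
Take logs: (1/n)·ln(6·n^2) = (ln 6 + 2·ln n)/n → 0.
So the limit is e^0 = 1.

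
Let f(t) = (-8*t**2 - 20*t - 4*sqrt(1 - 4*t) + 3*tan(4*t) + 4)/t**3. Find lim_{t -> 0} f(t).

80

Substitution gives 0/0; apply L'Hôpital's rule 3 times.
After differentiating numerator and denominator 3 times the quotient is (1152*tan(4*t)^2/cos(4*t)^2 + 384/cos(4*t)^2 + 96/(1 - 4*t)^(5/2))/(6); at t = 0 this is 80.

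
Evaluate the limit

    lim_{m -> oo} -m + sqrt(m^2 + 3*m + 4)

3/2

An ∞ − ∞ form. Rationalising with the conjugate, the difference becomes (3m + 4) / (√(m^2 + 3*m + 4) + m).
For large m the denominator behaves like 2·m, so the quotient tends to 3/2 = 3/2.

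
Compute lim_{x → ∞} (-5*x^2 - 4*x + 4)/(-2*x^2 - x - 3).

Numerator and denominator both have degree 2.
Dividing every term by x^2, all lower-order terms vanish and the limit is the ratio of leading coefficients, -5/(-2) = 5/2.

5/2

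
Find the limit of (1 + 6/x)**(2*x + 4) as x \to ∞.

Write it as [(1 + 6/x)^x]^(2) · (1 + 6/x)^(4). The bracketed term tends to e^(6) and the second factor to 1, so the limit is e^(12).

e^(12)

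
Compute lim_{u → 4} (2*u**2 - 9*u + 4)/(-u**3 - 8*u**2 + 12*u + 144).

-7/100

Since u = 4 makes numerator and denominator zero, (u - 4) divides both.
Cancelling it gives (2*u - 1)/(-u^2 - 12*u - 36); now plug in u = 4 to get -7/100.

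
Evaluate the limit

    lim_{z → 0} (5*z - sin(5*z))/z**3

125/6

Direct substitution gives 0/0.
Apply L'Hôpital: lim (5 - 5*cos(5*z))/(3*z^2), still 0/0.
Apply L'Hôpital: lim (25*sin(5*z))/(6*z), still 0/0.
After 3 applications of L'Hôpital's rule the quotient is (125*cos(5*z))/(6); substituting z = 0 gives 125/6.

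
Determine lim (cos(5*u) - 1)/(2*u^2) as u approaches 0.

-25/4

Direct substitution gives 0/0.
Apply L'Hôpital: lim (-5*sin(5*u))/(4*u), still 0/0.
After 2 applications of L'Hôpital's rule the quotient is (-25*cos(5*u))/(4); substituting u = 0 gives -25/4.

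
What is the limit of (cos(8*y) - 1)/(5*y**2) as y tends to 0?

-32/5

Direct substitution gives 0/0.
Apply L'Hôpital: lim (-8*sin(8*y))/(10*y), still 0/0.
After 2 applications of L'Hôpital's rule the quotient is (-64*cos(8*y))/(10); substituting y = 0 gives -32/5.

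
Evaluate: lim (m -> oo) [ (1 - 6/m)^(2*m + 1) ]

Write it as [(1 - 6/m)^m]^(2) · (1 - 6/m)^(1). The bracketed term tends to e^(-6) and the second factor to 1, so the limit is e^(-12).

e^(-12)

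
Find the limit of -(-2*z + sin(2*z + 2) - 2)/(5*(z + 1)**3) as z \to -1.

4/15

Direct substitution gives 0/0.
Apply L'Hôpital: lim (2*cos(2*z + 2) - 2)/(-15*(z + 1)^2), still 0/0.
Apply L'Hôpital: lim (-4*sin(2*z + 2))/(-30*z - 30), still 0/0.
After 3 applications of L'Hôpital's rule the quotient is (-8*cos(2*z + 2))/(-30); substituting z = -1 gives 4/15.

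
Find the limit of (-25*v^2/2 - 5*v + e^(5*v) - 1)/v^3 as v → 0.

125/6

Direct substitution gives 0/0.
Apply L'Hôpital: lim (-25*v + 5*e^(5*v) - 5)/(3*v^2), still 0/0.
Apply L'Hôpital: lim (25*e^(5*v) - 25)/(6*v), still 0/0.
After 3 applications of L'Hôpital's rule the quotient is (125*e^(5*v))/(6); substituting v = 0 gives 125/6.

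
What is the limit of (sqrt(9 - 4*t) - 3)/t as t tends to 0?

-2/3

A 0/0 form; rationalise with √(9 - 4t) + √9. This collapses the numerator to -4t, leaving -4/(√(9 - 4t) + √9) → -4/(2√9) = -2/3.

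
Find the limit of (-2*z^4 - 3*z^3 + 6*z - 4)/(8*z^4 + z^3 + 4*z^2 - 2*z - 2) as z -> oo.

-1/4

Numerator and denominator both have degree 4.
Dividing every term by z^4, all lower-order terms vanish and the limit is the ratio of leading coefficients, -2/(8) = -1/4.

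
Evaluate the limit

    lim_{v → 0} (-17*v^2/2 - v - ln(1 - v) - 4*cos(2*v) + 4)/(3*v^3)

1/9

Substitution gives 0/0 (the numerator vanishes to order 3).
Expand each term to order v^3: the coefficient of v^3 in −ln(1 - v) is 1/3 and in -4·cos(2v) is 0.
Lower-order terms cancel with the polynomial part, so the numerator is (1/3)·v^3 + o(v^3), and the limit is (1/3)/(3) = 1/9.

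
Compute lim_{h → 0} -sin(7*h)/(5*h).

Substitution gives 0/0.
Write it as (7/(-5))·sin(7h)/(7h); since sin(u)/u → 1, the limit is -7/5.

-7/5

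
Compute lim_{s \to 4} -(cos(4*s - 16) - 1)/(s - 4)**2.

Direct substitution gives 0/0.
Apply L'Hôpital: lim (-4*sin(4*s - 16))/(8 - 2*s), still 0/0.
After 2 applications of L'Hôpital's rule the quotient is (-16*cos(4*s - 16))/(-2); substituting s = 4 gives 8.

8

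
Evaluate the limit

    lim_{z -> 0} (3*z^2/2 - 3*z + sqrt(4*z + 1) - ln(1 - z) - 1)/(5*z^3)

Substitution gives 0/0 (the numerator vanishes to order 3).
Expand each term to order z^3: the coefficient of z^3 in √(1 + 4z) is 4 and in −ln(1 - z) is 1/3.
Lower-order terms cancel with the polynomial part, so the numerator is (13/3)·z^3 + o(z^3), and the limit is (13/3)/(5) = 13/15.

13/15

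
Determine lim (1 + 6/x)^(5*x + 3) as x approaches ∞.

Write it as [(1 + 6/x)^x]^(5) · (1 + 6/x)^(3). The bracketed term tends to e^(6) and the second factor to 1, so the limit is e^(30).

e^(30)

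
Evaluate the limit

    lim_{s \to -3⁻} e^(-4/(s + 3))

∞

As s → -3⁻, -4/(s + 3) → +∞, so e^(-4/(s + 3)) → ∞.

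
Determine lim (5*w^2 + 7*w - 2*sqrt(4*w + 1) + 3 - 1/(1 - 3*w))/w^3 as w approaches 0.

-35

Substitution gives 0/0; apply L'Hôpital's rule 3 times.
After differentiating numerator and denominator 3 times the quotient is (-48/(4*w + 1)^(5/2) - 162/(3*w - 1)^4)/(6); at w = 0 this is -35.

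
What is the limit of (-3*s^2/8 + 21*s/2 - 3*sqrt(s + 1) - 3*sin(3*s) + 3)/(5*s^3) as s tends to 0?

Substitution gives 0/0 (the numerator vanishes to order 3).
Expand each term to order s^3: the coefficient of s^3 in -3·√(1 + s) is -3/16 and in -3·sin(3s) is 27/2.
Lower-order terms cancel with the polynomial part, so the numerator is (213/16)·s^3 + o(s^3), and the limit is (213/16)/(5) = 213/80.

213/80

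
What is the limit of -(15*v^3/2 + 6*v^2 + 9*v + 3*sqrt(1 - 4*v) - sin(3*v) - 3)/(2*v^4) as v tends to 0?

15

Substitution gives 0/0; apply L'Hôpital's rule 4 times.
After differentiating numerator and denominator 4 times the quotient is (-81*sin(3*v) - 720/(1 - 4*v)^(7/2))/(-48); at v = 0 this is 15.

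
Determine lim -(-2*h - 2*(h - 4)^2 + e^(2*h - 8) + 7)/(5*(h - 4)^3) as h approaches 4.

Direct substitution gives 0/0.
Apply L'Hôpital: lim (-4*h + 2*e^(2*h - 8) + 14)/(-15*(h - 4)^2), still 0/0.
Apply L'Hôpital: lim (4*e^(2*h - 8) - 4)/(120 - 30*h), still 0/0.
After 3 applications of L'Hôpital's rule the quotient is (8*e^(2*h - 8))/(-30); substituting h = 4 gives -4/15.

-4/15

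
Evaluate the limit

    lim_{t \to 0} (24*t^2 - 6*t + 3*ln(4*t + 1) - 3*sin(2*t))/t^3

Substitution gives 0/0 (the numerator vanishes to order 3).
Expand each term to order t^3: the coefficient of t^3 in 3·ln(1 + 4t) is 64 and in -3·sin(2t) is 4.
Lower-order terms cancel with the polynomial part, so the numerator is (68)·t^3 + o(t^3), and the limit is (68)/(1) = 68.

68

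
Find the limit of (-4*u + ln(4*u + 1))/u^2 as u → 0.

Direct substitution gives 0/0.
Apply L'Hôpital: lim (-4 + 4/(4*u + 1))/(2*u), still 0/0.
After 2 applications of L'Hôpital's rule the quotient is (-16/(4*u + 1)^2)/(2); substituting u = 0 gives -8.

-8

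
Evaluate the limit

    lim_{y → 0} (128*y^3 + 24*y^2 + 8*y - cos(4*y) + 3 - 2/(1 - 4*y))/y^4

Substitution gives 0/0 (the numerator vanishes to order 4).
Expand each term to order y^4: the coefficient of y^4 in -2·1/(1 - 4y) is -512 and in −cos(4y) is -32/3.
Lower-order terms cancel with the polynomial part, so the numerator is (-1568/3)·y^4 + o(y^4), and the limit is (-1568/3)/(1) = -1568/3.

-1568/3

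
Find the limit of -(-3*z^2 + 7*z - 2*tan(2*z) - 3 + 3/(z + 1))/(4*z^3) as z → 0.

Substitution gives 0/0 (the numerator vanishes to order 3).
Expand each term to order z^3: the coefficient of z^3 in 3·1/(1 + z) is -3 and in -2·tan(2z) is -16/3.
Lower-order terms cancel with the polynomial part, so the numerator is (-25/3)·z^3 + o(z^3), and the limit is (-25/3)/(-4) = 25/12.

25/12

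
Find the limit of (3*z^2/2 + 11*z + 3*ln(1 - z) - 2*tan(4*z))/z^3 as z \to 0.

-131/3

Substitution gives 0/0 (the numerator vanishes to order 3).
Expand each term to order z^3: the coefficient of z^3 in -2·tan(4z) is -128/3 and in 3·ln(1 - z) is -1.
Lower-order terms cancel with the polynomial part, so the numerator is (-131/3)·z^3 + o(z^3), and the limit is (-131/3)/(1) = -131/3.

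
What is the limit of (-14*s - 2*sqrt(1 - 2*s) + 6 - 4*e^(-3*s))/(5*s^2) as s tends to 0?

-17/5

Substitution gives 0/0 (the numerator vanishes to order 2).
Expand each term to order s^2: the coefficient of s^2 in -2·√(1 - 2s) is 1 and in -4·e^(-3s) is -18.
Lower-order terms cancel with the polynomial part, so the numerator is (-17)·s^2 + o(s^2), and the limit is (-17)/(5) = -17/5.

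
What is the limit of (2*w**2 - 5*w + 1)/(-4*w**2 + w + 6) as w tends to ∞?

-1/2

Numerator and denominator both have degree 2.
Dividing every term by w^2, all lower-order terms vanish and the limit is the ratio of leading coefficients, 2/(-4) = -1/2.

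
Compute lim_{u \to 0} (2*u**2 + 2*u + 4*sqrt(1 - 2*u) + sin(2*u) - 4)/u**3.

Substitution gives 0/0; apply L'Hôpital's rule 3 times.
After differentiating numerator and denominator 3 times the quotient is (-8*cos(2*u) - 12/(1 - 2*u)^(5/2))/(6); at u = 0 this is -10/3.

-10/3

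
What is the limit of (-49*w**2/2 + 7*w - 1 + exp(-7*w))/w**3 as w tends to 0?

Direct substitution gives 0/0.
Apply L'Hôpital: lim (-49*w + 7 - 7*e^(-7*w))/(3*w^2), still 0/0.
Apply L'Hôpital: lim (-49 + 49*e^(-7*w))/(6*w), still 0/0.
After 3 applications of L'Hôpital's rule the quotient is (-343*e^(-7*w))/(6); substituting w = 0 gives -343/6.

-343/6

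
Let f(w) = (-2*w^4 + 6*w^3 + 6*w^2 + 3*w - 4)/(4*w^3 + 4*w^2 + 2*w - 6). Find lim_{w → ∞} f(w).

-∞

The numerator has higher degree (4 > 3); the quotient behaves like (-2/(4))·w^1 for large |w|.
As w → +∞ this diverges to -∞.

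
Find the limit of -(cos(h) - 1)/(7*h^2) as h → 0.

Direct substitution gives 0/0.
Apply L'Hôpital: lim (-sin(h))/(-14*h), still 0/0.
After 2 applications of L'Hôpital's rule the quotient is (-cos(h))/(-14); substituting h = 0 gives 1/14.

1/14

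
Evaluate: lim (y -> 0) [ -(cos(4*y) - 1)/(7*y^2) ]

Direct substitution gives 0/0.
Apply L'Hôpital: lim (-4*sin(4*y))/(-14*y), still 0/0.
After 2 applications of L'Hôpital's rule the quotient is (-16*cos(4*y))/(-14); substituting y = 0 gives 8/7.

8/7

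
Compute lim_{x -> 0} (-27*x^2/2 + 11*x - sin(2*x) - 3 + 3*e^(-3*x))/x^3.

Substitution gives 0/0 (the numerator vanishes to order 3).
Expand each term to order x^3: the coefficient of x^3 in 3·e^(-3x) is -27/2 and in −sin(2x) is 4/3.
Lower-order terms cancel with the polynomial part, so the numerator is (-73/6)·x^3 + o(x^3), and the limit is (-73/6)/(1) = -73/6.

-73/6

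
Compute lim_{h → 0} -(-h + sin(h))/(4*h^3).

Direct substitution gives 0/0.
Apply L'Hôpital: lim (cos(h) - 1)/(-12*h^2), still 0/0.
Apply L'Hôpital: lim (-sin(h))/(-24*h), still 0/0.
After 3 applications of L'Hôpital's rule the quotient is (-cos(h))/(-24); substituting h = 0 gives 1/24.

1/24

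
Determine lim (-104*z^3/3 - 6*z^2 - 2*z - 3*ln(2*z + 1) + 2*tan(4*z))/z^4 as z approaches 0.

Substitution gives 0/0 (the numerator vanishes to order 4).
Expand each term to order z^4: the coefficient of z^4 in 2·tan(4z) is 0 and in -3·ln(1 + 2z) is 12.
Lower-order terms cancel with the polynomial part, so the numerator is (12)·z^4 + o(z^4), and the limit is (12)/(1) = 12.

12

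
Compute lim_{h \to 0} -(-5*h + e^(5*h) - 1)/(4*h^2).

-25/8

Direct substitution gives 0/0.
Apply L'Hôpital: lim (5*e^(5*h) - 5)/(-8*h), still 0/0.
After 2 applications of L'Hôpital's rule the quotient is (25*e^(5*h))/(-8); substituting h = 0 gives -25/8.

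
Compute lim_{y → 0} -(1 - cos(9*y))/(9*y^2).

Substitution gives 0/0.
Use (1 − cos u)/u² → 1/2 with u = 9y: the limit is 9²/(2·(-9)) = -9/2.

-9/2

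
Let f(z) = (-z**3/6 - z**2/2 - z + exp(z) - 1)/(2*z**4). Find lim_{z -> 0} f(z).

Direct substitution gives 0/0.
Apply L'Hôpital: lim (-z^2/2 - z + e^(z) - 1)/(8*z^3), still 0/0.
Apply L'Hôpital: lim (-z + e^(z) - 1)/(24*z^2), still 0/0.
Apply L'Hôpital: lim (e^(z) - 1)/(48*z), still 0/0.
After 4 applications of L'Hôpital's rule the quotient is (e^(z))/(48); substituting z = 0 gives 1/48.

1/48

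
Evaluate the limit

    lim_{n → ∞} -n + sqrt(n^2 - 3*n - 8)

This has the form ∞ − ∞. Multiply and divide by the conjugate √(n^2 - 3*n - 8) + n.
That gives (-3n - 8) / (√(n^2 - 3*n - 8) + n).
Divide numerator and denominator by n: the limit is -3/(2·1) = -3/2.

-3/2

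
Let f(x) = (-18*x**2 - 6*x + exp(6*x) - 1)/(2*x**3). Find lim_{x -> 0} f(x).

Direct substitution gives 0/0.
Apply L'Hôpital: lim (-36*x + 6*e^(6*x) - 6)/(6*x^2), still 0/0.
Apply L'Hôpital: lim (36*e^(6*x) - 36)/(12*x), still 0/0.
After 3 applications of L'Hôpital's rule the quotient is (216*e^(6*x))/(12); substituting x = 0 gives 18.

18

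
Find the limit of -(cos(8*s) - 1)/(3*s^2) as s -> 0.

32/3

Direct substitution gives 0/0.
Apply L'Hôpital: lim (-8*sin(8*s))/(-6*s), still 0/0.
After 2 applications of L'Hôpital's rule the quotient is (-64*cos(8*s))/(-6); substituting s = 0 gives 32/3.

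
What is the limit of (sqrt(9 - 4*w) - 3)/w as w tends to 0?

-2/3

A 0/0 form; rationalise with √(9 - 4w) + √9. This collapses the numerator to -4w, leaving -4/(√(9 - 4w) + √9) → -4/(2√9) = -2/3.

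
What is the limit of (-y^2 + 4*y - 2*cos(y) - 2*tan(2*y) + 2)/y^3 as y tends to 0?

Substitution gives 0/0; apply L'Hôpital's rule 3 times.
After differentiating numerator and denominator 3 times the quotient is (-2*sin(y) - 96*tan(2*y)^4 - 128*tan(2*y)^2 - 32)/(6); at y = 0 this is -16/3.

-16/3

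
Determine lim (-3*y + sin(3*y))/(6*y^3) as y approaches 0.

-3/4

Direct substitution gives 0/0.
Apply L'Hôpital: lim (3*cos(3*y) - 3)/(18*y^2), still 0/0.
Apply L'Hôpital: lim (-9*sin(3*y))/(36*y), still 0/0.
After 3 applications of L'Hôpital's rule the quotient is (-27*cos(3*y))/(36); substituting y = 0 gives -3/4.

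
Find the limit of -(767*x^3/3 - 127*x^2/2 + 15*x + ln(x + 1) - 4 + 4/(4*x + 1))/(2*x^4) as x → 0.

Substitution gives 0/0; apply L'Hôpital's rule 4 times.
After differentiating numerator and denominator 4 times the quotient is (24576/(4*x + 1)^5 - 6/(x + 1)^4)/(-48); at x = 0 this is -4095/8.

-4095/8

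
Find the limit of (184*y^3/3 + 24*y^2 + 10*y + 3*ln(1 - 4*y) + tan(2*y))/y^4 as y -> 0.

Substitution gives 0/0; apply L'Hôpital's rule 4 times.
After differentiating numerator and denominator 4 times the quotient is (384*tan(2*y)^3/cos(2*y)^2 + 256*tan(2*y)/cos(2*y)^2 - 4608/(4*y - 1)^4)/(24); at y = 0 this is -192.

-192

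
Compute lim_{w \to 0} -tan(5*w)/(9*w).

Substitution gives 0/0.
Since tan(u)/u → 1 as u → 0, tan(5w)/(5w) → 1 and the limit is 5/(-9) = -5/9.

-5/9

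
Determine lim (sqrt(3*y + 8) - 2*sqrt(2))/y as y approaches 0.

3*√(2)/8

A 0/0 form; rationalise with √(8 + 3y) + √8. This collapses the numerator to 3y, leaving 3/(√(8 + 3y) + √8) → 3/(2√8) = 3*√(2)/8.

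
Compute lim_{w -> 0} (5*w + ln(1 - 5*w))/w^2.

Direct substitution gives 0/0.
Apply L'Hôpital: lim (5 - 5/(1 - 5*w))/(2*w), still 0/0.
After 2 applications of L'Hôpital's rule the quotient is (-25/(1 - 5*w)^2)/(2); substituting w = 0 gives -25/2.

-25/2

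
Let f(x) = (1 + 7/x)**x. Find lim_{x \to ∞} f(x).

e^(7)

The base → 1 and the exponent → ∞: a 1^∞ form.
Take logarithms: (x)·ln(1 + 7/x). Since ln(1+u) ~ u for small u, this behaves like (x)·(7/x) → 7.
So the limit is e^(7).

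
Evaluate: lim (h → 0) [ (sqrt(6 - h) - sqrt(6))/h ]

Substitution gives 0/0. Multiply numerator and denominator by the conjugate √(6 - h) + √6.
The numerator becomes (6 - h) − 6 = -h, so the expression simplifies to -1/(√(6 - h) + √6).
Letting h → 0 gives -1/(2√6) = -√(6)/12.

-√(6)/12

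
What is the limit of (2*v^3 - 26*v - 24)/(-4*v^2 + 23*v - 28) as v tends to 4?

-70/9

Direct substitution gives 0/0, so factor. Both numerator and denominator have (v - 4) as a factor.
After cancelling, the expression reduces to (2*v^2 + 8*v + 6)/(7 - 4*v).
Substituting v = 4 gives -70/9.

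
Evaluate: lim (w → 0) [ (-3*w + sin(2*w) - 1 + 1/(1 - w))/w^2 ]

1

Substitution gives 0/0 (the numerator vanishes to order 2).
Expand each term to order w^2: the coefficient of w^2 in 1/(1 - w) is 1 and in sin(2w) is 0.
Lower-order terms cancel with the polynomial part, so the numerator is (1)·w^2 + o(w^2), and the limit is (1)/(1) = 1.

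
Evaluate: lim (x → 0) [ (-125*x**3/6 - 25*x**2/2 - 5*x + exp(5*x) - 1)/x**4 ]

625/24

Direct substitution gives 0/0.
Apply L'Hôpital: lim (-125*x^2/2 - 25*x + 5*e^(5*x) - 5)/(4*x^3), still 0/0.
Apply L'Hôpital: lim (-125*x + 25*e^(5*x) - 25)/(12*x^2), still 0/0.
Apply L'Hôpital: lim (125*e^(5*x) - 125)/(24*x), still 0/0.
After 4 applications of L'Hôpital's rule the quotient is (625*e^(5*x))/(24); substituting x = 0 gives 625/24.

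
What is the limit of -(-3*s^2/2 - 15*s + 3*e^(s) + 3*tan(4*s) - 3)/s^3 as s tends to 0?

-129/2

Substitution gives 0/0 (the numerator vanishes to order 3).
Expand each term to order s^3: the coefficient of s^3 in 3·e^(s) is 1/2 and in 3·tan(4s) is 64.
Lower-order terms cancel with the polynomial part, so the numerator is (129/2)·s^3 + o(s^3), and the limit is (129/2)/(-1) = -129/2.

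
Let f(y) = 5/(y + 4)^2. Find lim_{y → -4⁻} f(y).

As y → -4⁻, (y + 4) → 0⁻, so (y + 4)^2 → 0⁺ and 5/(y + 4)^2 → ∞.

∞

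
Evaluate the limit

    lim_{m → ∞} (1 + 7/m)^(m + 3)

Let L be the limit and take ln: ln L = lim (m + 3)·ln(1 + 7/m) = lim (m + 3)·(7/m + O(1/m²)) = 7.
Hence L = e^(7).

e^(7)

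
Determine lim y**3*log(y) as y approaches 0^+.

This is a 0·(−∞) form. Rewrite as 1·ln(y) / y^(−3) and apply L'Hôpital:
the derivative quotient is 1·(1/y) / (−3·y^(−4)) = (-1/3)·y^3 → 0.

0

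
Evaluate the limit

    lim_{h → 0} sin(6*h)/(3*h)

2

Substitution gives 0/0.
Write it as (6/3)·sin(6h)/(6h); since sin(u)/u → 1, the limit is 2.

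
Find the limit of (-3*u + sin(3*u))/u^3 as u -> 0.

-9/2

Direct substitution gives 0/0.
Apply L'Hôpital: lim (3*cos(3*u) - 3)/(3*u^2), still 0/0.
Apply L'Hôpital: lim (-9*sin(3*u))/(6*u), still 0/0.
After 3 applications of L'Hôpital's rule the quotient is (-27*cos(3*u))/(6); substituting u = 0 gives -9/2.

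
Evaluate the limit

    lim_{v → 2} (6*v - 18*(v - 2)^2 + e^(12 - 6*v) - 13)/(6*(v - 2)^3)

Direct substitution gives 0/0.
Apply L'Hôpital: lim (-36*v - 6*e^(12 - 6*v) + 78)/(18*(v - 2)^2), still 0/0.
Apply L'Hôpital: lim (36*e^(12 - 6*v) - 36)/(36*v - 72), still 0/0.
After 3 applications of L'Hôpital's rule the quotient is (-216*e^(12 - 6*v))/(36); substituting v = 2 gives -6.

-6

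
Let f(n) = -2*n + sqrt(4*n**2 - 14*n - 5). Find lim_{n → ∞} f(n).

-7/2

An ∞ − ∞ form. Rationalising with the conjugate, the difference becomes (-14n - 5) / (√(4*n^2 - 14*n - 5) + 2n).
For large n the denominator behaves like 2·2n, so the quotient tends to -14/4 = -7/2.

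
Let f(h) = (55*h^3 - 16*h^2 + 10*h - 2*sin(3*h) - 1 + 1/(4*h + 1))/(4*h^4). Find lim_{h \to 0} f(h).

64

Substitution gives 0/0; apply L'Hôpital's rule 4 times.
After differentiating numerator and denominator 4 times the quotient is (-162*sin(3*h) + 6144/(4*h + 1)^5)/(96); at h = 0 this is 64.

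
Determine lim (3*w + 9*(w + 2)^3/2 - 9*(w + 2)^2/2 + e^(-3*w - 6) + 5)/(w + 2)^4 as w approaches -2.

27/8

Direct substitution gives 0/0.
Apply L'Hôpital: lim (-9*w + 27*(w + 2)^2/2 - 3*e^(-3*w - 6) - 15)/(4*(w + 2)^3), still 0/0.
Apply L'Hôpital: lim (27*w + 9*e^(-3*w - 6) + 45)/(12*(w + 2)^2), still 0/0.
Apply L'Hôpital: lim (27 - 27*e^(-3*w - 6))/(24*w + 48), still 0/0.
After 4 applications of L'Hôpital's rule the quotient is (81*e^(-3*w - 6))/(24); substituting w = -2 gives 27/8.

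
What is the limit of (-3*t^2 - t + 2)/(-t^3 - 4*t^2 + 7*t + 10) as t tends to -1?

At t = -1 both the top and bottom vanish — a removable singularity. Factoring out (t + 1) from each leaves (2 - 3*t)/(-t^2 - 3*t + 10), which at t = -1 equals 5/12.

5/12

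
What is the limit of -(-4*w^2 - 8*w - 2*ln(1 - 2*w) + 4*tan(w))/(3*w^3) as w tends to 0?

-20/9

Substitution gives 0/0 (the numerator vanishes to order 3).
Expand each term to order w^3: the coefficient of w^3 in -2·ln(1 - 2w) is 16/3 and in 4·tan(w) is 4/3.
Lower-order terms cancel with the polynomial part, so the numerator is (20/3)·w^3 + o(w^3), and the limit is (20/3)/(-3) = -20/9.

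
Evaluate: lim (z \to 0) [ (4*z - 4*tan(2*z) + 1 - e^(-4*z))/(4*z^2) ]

-2

Substitution gives 0/0; apply L'Hôpital's rule 2 times.
After differentiating numerator and denominator 2 times the quotient is (-32*tan(2*z)/cos(2*z)^2 - 16*e^(-4*z))/(8); at z = 0 this is -2.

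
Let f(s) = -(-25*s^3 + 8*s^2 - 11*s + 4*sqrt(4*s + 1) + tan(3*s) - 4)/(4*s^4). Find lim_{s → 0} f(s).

Substitution gives 0/0; apply L'Hôpital's rule 4 times.
After differentiating numerator and denominator 4 times the quotient is (1944*tan(3*s)^3/cos(3*s)^2 + 1296*tan(3*s)/cos(3*s)^2 - 960/(4*s + 1)^(7/2))/(-96); at s = 0 this is 10.

10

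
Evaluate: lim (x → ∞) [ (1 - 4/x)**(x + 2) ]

e^(-4)

Write it as [(1 - 4/x)^x]^(1) · (1 - 4/x)^(2). The bracketed term tends to e^(-4) and the second factor to 1, so the limit is e^(-4).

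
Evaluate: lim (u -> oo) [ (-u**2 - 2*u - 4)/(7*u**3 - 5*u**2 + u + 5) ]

The denominator has degree 3 and the numerator degree 2. Dividing numerator and denominator by u^3 sends every term to 0 except the leading denominator term, so the limit is 0.

0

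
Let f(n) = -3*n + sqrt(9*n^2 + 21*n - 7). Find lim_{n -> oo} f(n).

7/2

An ∞ − ∞ form. Rationalising with the conjugate, the difference becomes (21n - 7) / (√(9*n^2 + 21*n - 7) + 3n).
For large n the denominator behaves like 2·3n, so the quotient tends to 21/6 = 7/2.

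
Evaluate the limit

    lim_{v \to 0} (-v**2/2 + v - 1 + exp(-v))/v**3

-1/6

Direct substitution gives 0/0.
Apply L'Hôpital: lim (-v + 1 - e^(-v))/(3*v^2), still 0/0.
Apply L'Hôpital: lim (-1 + e^(-v))/(6*v), still 0/0.
After 3 applications of L'Hôpital's rule the quotient is (-e^(-v))/(6); substituting v = 0 gives -1/6.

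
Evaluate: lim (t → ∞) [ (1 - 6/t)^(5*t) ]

e^(-30)

The base → 1 and the exponent → ∞: a 1^∞ form.
Take logarithms: (5t)·ln(1 - 6/t). Since ln(1+u) ~ u for small u, this behaves like (5t)·(-6/t) → -30.
So the limit is e^(-30).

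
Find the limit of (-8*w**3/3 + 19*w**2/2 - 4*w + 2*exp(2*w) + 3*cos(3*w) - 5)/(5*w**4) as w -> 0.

Substitution gives 0/0 (the numerator vanishes to order 4).
Expand each term to order w^4: the coefficient of w^4 in 2·e^(2w) is 4/3 and in 3·cos(3w) is 81/8.
Lower-order terms cancel with the polynomial part, so the numerator is (275/24)·w^4 + o(w^4), and the limit is (275/24)/(5) = 55/24.

55/24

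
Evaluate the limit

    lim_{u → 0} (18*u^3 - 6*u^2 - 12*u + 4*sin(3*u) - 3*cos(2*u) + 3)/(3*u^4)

-2/3

Substitution gives 0/0; apply L'Hôpital's rule 4 times.
After differentiating numerator and denominator 4 times the quotient is (324*sin(3*u) - 48*cos(2*u))/(72); at u = 0 this is -2/3.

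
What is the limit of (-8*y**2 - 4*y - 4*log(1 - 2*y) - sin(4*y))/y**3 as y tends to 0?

Substitution gives 0/0; apply L'Hôpital's rule 3 times.
After differentiating numerator and denominator 3 times the quotient is (64*cos(4*y) - 64/(2*y - 1)^3)/(6); at y = 0 this is 64/3.

64/3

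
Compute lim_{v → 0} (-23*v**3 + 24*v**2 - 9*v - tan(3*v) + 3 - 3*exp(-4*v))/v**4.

Substitution gives 0/0 (the numerator vanishes to order 4).
Expand each term to order v^4: the coefficient of v^4 in −tan(3v) is 0 and in -3·e^(-4v) is -32.
Lower-order terms cancel with the polynomial part, so the numerator is (-32)·v^4 + o(v^4), and the limit is (-32)/(1) = -32.

-32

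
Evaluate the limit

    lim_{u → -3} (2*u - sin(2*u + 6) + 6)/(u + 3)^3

4/3

Direct substitution gives 0/0.
Apply L'Hôpital: lim (2 - 2*cos(2*u + 6))/(3*(u + 3)^2), still 0/0.
Apply L'Hôpital: lim (4*sin(2*u + 6))/(6*u + 18), still 0/0.
After 3 applications of L'Hôpital's rule the quotient is (8*cos(2*u + 6))/(6); substituting u = -3 gives 4/3.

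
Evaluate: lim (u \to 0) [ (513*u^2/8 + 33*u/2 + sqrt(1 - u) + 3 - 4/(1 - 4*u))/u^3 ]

-4097/16

Substitution gives 0/0 (the numerator vanishes to order 3).
Expand each term to order u^3: the coefficient of u^3 in -4·1/(1 - 4u) is -256 and in √(1 - u) is -1/16.
Lower-order terms cancel with the polynomial part, so the numerator is (-4097/16)·u^3 + o(u^3), and the limit is (-4097/16)/(1) = -4097/16.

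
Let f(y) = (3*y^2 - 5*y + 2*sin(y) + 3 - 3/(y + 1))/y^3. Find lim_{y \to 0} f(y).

8/3

Substitution gives 0/0; apply L'Hôpital's rule 3 times.
After differentiating numerator and denominator 3 times the quotient is (-2*cos(y) + 18/(y + 1)^4)/(6); at y = 0 this is 8/3.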